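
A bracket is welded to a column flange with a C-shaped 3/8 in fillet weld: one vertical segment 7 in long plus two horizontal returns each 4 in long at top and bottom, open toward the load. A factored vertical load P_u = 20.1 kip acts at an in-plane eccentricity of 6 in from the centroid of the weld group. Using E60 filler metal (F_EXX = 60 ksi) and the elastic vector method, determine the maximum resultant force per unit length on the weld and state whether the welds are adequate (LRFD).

Total weld length L_w = 15 in. Treat welds as unit-width lines.
Centroid: x̄ = 2×4×2 / 15 = 1.067 in from the vertical weld.
Polar moment about centroid: J = I_x + I_y = [7³/12 + 2×4×3.5²] + [7×1.067² + 2(4³/12 + 4×0.9333²)] = 152.2 in³.
Direct shear f_v = P/L_w = 20.1 / 15 = 1.34 kip/in (vertical).
Torsion M = P·e = 20.1 × 6 = 120.6 kip·in.
Critical point at (x, y) = (2.933, 3.5) from centroid. f_tx = M·y/J = 2.774 kip/in; f_ty = M·x/J = 2.325 kip/in.
Resultant f_max = √[f_tx² + (f_v + f_ty)²] = √[2.774² + (1.34 + 2.325)²] = 4.596 kip/in.
Capacity per unit length: φr_n = 0.75 × 0.6 × 60 × (0.707 × 0.375) = 7.158 kip/in.
4.596 ≤ 7.158 → adequate.

f_max ≈ 4.6 kip/in; adequate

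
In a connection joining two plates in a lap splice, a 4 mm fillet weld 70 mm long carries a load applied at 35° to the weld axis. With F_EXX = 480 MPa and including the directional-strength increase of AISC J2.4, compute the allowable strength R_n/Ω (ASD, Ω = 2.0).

R_n/Ω ≈ 34.7 kN

t_e = 0.707 × 4 = 2.828 mm; A_we = 2.828 × 70 = 198 mm².
Directional factor: 1.0 + 0.5 sin^1.5(35°) = 1.217.
F_nw = 0.6 × 480 × 1.217 = 350.6 MPa.
R_n/Ω = (350.6 × 198) / 2.0 × 10⁻³ = 34.7 kN.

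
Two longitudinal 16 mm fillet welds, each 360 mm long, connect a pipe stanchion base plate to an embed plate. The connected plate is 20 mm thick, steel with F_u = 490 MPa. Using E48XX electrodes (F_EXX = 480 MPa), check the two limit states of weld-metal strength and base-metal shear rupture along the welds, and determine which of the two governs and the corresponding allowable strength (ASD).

R_n/Ω ≈ 1170 kN (weld metal governs)

t_e = 0.707 × 16 = 11.31 mm; L = 720 mm.
Weld metal: R_n/Ω = (1/2.0) × 0.6 × 480 × 11.31 × 720 × 10⁻³ = 1173 kN.
Base metal (shear rupture): R_n/Ω = (1/2.0) × 0.6 × 490 × 20 × 720 × 10⁻³ = 2117 kN.
Governing: weld metal.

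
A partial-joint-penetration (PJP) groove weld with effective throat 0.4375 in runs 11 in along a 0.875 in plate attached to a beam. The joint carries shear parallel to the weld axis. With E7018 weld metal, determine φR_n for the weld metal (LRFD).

E70XX → F_EXX = 70 ksi.
Effective throat (given) t_e = 0.4375 in.
A_we = 0.4375 × 11 = 4.812 in².
F_nw = 0.6 F_EXX = 42 ksi.
φR_n = 0.75 × 42 × 4.812 = 151.6 kip.

φR_n ≈ 152 kip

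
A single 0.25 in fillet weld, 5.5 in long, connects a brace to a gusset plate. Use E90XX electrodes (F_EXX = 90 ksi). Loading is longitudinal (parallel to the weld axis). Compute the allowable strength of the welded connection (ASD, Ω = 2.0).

Effective throat t_e = 0.707 × 0.25 = 0.1767 in.
Total length L = 5.5 in; A_we = 0.1767 × 5.5 = 0.9721 in².
F_nw = 0.6 F_EXX = 0.6 × 90 = 54 ksi.
R_n = 54 × 0.9721 = 52.49 kip; R_n/Ω = 52.49/2.0 = 26.25 kip.

R_n/Ω ≈ 26.2 kip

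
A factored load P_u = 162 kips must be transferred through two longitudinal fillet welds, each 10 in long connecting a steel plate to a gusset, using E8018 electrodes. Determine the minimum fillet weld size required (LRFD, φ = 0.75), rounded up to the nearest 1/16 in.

w = 3/8 in

E80XX → F_EXX = 80 ksi.
Total weld length L = 20 in.
Required throat t_e = P_u / (φ × 0.6 F_EXX × L) = 162 / (0.75 × 0.6 × 80 × 20) = 0.225 in.
Required leg w = t_e / 0.707 = 0.3182 in → use 3/8 in.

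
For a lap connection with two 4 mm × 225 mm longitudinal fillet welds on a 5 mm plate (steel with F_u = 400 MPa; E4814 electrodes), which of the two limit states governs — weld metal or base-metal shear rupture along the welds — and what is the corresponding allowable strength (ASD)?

E48XX → F_EXX = 480 MPa.
t_e = 0.707 × 4 = 2.828 mm; L = 450 mm.
Weld metal: R_n/Ω = (1/2.0) × 0.6 × 480 × 2.828 × 450 × 10⁻³ = 183.3 kN.
Base metal (shear rupture): R_n/Ω = (1/2.0) × 0.6 × 400 × 5 × 450 × 10⁻³ = 270 kN.
Governing: weld metal.

R_n/Ω ≈ 183 kN (weld metal governs)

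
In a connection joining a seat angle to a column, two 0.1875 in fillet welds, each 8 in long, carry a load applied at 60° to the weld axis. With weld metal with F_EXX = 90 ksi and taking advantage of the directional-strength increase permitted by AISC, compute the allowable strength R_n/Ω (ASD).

R_n/Ω ≈ 80.3 kips

t_e = 0.707 × 0.1875 = 0.1326 in; A_we = 0.1326 × 16 = 2.121 in².
Directional factor: 1.0 + 0.5 sin^1.5(60°) = 1.403.
F_nw = 0.6 × 90 × 1.403 = 75.76 ksi.
R_n/Ω = (75.76 × 2.121) / 2.0 = 80.34 kips.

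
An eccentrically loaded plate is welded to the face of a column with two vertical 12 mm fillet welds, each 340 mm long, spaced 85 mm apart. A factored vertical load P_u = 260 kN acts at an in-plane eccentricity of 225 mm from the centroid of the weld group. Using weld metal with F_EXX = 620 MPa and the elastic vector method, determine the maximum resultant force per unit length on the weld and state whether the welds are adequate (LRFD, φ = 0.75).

Total weld length L_w = 680 mm. Treat welds as unit-width lines.
Polar moment about centroid: J = 2[d³/12 + d(b/2)²] = 2[340³/12 + 340×42.5²] = 7779000 mm³.
Direct shear f_v = P/L_w = 260×10³ / 680 = 382.4 N/mm (vertical).
Torsion M = P·e = 260×10³ × 225 = 58500000 N·mm.
Critical point at (x, y) = (42.5, 170) from centroid. f_tx = M·y/J = 1278 N/mm; f_ty = M·x/J = 319.6 N/mm.
Resultant f_max = √[f_tx² + (f_v + f_ty)²] = √[1278² + (382.4 + 319.6)²] = 1458 N/mm.
Capacity per unit length: φr_n = 0.75 × 0.6 × 620 × (0.707 × 12) = 2367 N/mm.
1458 ≤ 2367 → adequate.

f_max ≈ 1460 N/mm; adequate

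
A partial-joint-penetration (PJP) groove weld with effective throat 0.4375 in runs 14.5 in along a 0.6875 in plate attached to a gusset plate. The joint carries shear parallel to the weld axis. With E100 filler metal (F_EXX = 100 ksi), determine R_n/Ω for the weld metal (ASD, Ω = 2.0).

R_n/Ω ≈ 190 kips

Effective throat (given) t_e = 0.4375 in.
A_we = 0.4375 × 14.5 = 6.344 in².
F_nw = 0.6 F_EXX = 60 ksi.
R_n/Ω = (60 × 6.344) / 2.0 = 190.3 kips.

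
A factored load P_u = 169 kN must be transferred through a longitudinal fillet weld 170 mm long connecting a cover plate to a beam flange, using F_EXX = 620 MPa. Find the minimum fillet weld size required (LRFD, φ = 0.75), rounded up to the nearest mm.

Total weld length L = 170 mm.
Required throat t_e = P_u / (φ × 0.6 F_EXX × L) = 169 / (0.75 × 0.6 × 620 × 170 × 10⁻³) = 3.563 mm.
Required leg w = t_e / 0.707 = 5.04 mm → use 6 mm.

w = 6 mm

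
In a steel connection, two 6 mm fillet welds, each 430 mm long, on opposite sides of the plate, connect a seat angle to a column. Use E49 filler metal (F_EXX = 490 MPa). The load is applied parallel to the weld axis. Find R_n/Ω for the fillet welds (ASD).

R_n/Ω ≈ 536 kN

Effective throat t_e = 0.707 × 6 = 4.242 mm.
Total length L = 860 mm; A_we = 4.242 × 860 = 3648 mm².
F_nw = 0.6 F_EXX = 0.6 × 490 = 294 MPa.
R_n = 294 × 3648 × 10⁻³ = 1073 kN; R_n/Ω = 1073/2.0 = 536.3 kN.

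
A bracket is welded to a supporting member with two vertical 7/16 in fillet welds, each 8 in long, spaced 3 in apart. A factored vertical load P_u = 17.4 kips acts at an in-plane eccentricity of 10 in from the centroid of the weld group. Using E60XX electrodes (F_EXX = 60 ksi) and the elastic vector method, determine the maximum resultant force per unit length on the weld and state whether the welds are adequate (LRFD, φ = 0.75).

Total weld length L_w = 16 in. Treat welds as unit-width lines.
Polar moment about centroid: J = 2[d³/12 + d(b/2)²] = 2[8³/12 + 8×1.5²] = 121.3 in³.
Direct shear f_v = P/L_w = 17.4 / 16 = 1.087 kip/in (vertical).
Torsion M = P·e = 17.4 × 10 = 174 kip·in.
Critical point at (x, y) = (1.5, 4) from centroid. f_tx = M·y/J = 5.736 kip/in; f_ty = M·x/J = 2.151 kip/in.
Resultant f_max = √[f_tx² + (f_v + f_ty)²] = √[5.736² + (1.087 + 2.151)²] = 6.587 kip/in.
Capacity per unit length: φr_n = 0.75 × 0.6 × 60 × (0.707 × 0.4375) = 8.351 kip/in.
6.587 ≤ 8.351 → adequate.

f_max ≈ 6.59 kip/in; adequate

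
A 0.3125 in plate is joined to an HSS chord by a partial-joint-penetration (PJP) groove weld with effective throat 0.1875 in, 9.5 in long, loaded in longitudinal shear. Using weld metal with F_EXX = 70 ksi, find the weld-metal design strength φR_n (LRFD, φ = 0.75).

Effective throat (given) t_e = 0.1875 in.
A_we = 0.1875 × 9.5 = 1.781 in².
F_nw = 0.6 F_EXX = 42 ksi.
φR_n = 0.75 × 42 × 1.781 = 56.11 kips.

φR_n ≈ 56.1 kips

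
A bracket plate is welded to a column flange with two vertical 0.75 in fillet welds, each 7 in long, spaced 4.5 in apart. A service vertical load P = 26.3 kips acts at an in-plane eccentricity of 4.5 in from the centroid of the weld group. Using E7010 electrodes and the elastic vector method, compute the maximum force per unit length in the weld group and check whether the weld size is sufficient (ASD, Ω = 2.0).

E70XX → F_EXX = 70 ksi.
Total weld length L_w = 14 in. Treat welds as unit-width lines.
Polar moment about centroid: J = 2[d³/12 + d(b/2)²] = 2[7³/12 + 7×2.25²] = 128 in³.
Direct shear f_v = P/L_w = 26.3 / 14 = 1.879 kip/in (vertical).
Torsion M = P·e = 26.3 × 4.5 = 118.35 kip·in.
Critical point at (x, y) = (2.25, 3.5) from centroid. f_tx = M·y/J = 3.235 kip/in; f_ty = M·x/J = 2.08 kip/in.
Resultant f_max = √[f_tx² + (f_v + f_ty)²] = √[3.235² + (1.879 + 2.08)²] = 5.112 kip/in.
Capacity per unit length: r_n/Ω = (1/2.0) × 0.6 × 70 × (0.707 × 0.75) = 11.14 kip/in.
5.112 ≤ 11.14 → adequate.

f_max ≈ 5.11 kip/in; adequate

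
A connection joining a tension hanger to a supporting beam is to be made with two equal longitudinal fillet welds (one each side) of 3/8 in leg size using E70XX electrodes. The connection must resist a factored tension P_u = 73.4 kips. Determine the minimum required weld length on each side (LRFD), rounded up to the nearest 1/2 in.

E70XX → F_EXX = 70 ksi.
Throat t_e = 0.707 × 0.375 = 0.2651 in.
φr_n = 0.75 × 0.6 × 70 × 0.2651 = 8.351 kips/in.
L_req = P_u / φr_n = 73.4 / 8.351 = 8.789 in total.
Per side: 8.789 / 2 = 4.394 in.
Round up → use L = 4.5 in on each side.

L = 4.5 in on each side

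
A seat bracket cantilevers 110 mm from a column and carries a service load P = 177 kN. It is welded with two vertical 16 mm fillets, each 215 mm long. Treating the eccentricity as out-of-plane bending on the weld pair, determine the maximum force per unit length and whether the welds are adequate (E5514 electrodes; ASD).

f_max ≈ 1330 N/mm; adequate

E55XX → F_EXX = 550 MPa.
L_w = 2 × 215 = 430 mm; section modulus (unit throat) S = 2 × L²/6 = 15410 mm².
Direct shear f_v = P/L_w = 177×10³/430 = 411.6 N/mm.
Moment M = P × e = 177×10³ × 110 = 19470000 N·mm; bending f_b = M/S = 1264 N/mm.
f_max = √(f_v² + f_b²) = √(411.6² + 1264²) = 1329 N/mm.
r_n/Ω = (1/2.0) × 0.6 × 550 × (0.707 × 16) = 1866 N/mm → adequate.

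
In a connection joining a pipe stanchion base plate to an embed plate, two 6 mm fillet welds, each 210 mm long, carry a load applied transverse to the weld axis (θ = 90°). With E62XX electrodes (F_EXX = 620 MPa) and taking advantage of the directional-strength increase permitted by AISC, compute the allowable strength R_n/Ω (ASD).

R_n/Ω ≈ 497 kN

t_e = 0.707 × 6 = 4.242 mm; A_we = 4.242 × 420 = 1782 mm².
Directional factor: 1.0 + 0.5 sin^1.5(90°) = 1.5.
F_nw = 0.6 × 620 × 1.5 = 558 MPa.
R_n/Ω = (558 × 1782) / 2.0 × 10⁻³ = 497.1 kN.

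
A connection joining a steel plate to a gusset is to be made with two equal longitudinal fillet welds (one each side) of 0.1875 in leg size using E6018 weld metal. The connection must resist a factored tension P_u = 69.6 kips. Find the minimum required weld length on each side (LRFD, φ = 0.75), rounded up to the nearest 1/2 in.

E60XX → F_EXX = 60 ksi.
Throat t_e = 0.707 × 0.1875 = 0.1326 in.
φr_n = 0.75 × 0.6 × 60 × 0.1326 = 3.579 kips/in.
L_req = P_u / φr_n = 69.6 / 3.579 = 19.45 in total.
Per side: 19.45 / 2 = 9.723 in.
Round up → use L = 10 in on each side.

L = 10 in on each side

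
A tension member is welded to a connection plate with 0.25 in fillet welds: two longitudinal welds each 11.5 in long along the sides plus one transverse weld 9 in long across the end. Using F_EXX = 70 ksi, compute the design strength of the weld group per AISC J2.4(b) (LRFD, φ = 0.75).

t_e = 0.707 × 0.25 = 0.1767 in.
R_nwl = 0.6 × 70 × 0.1767 × 23 = 170.7 kip (longitudinal, 2 welds).
R_nwt = 0.6 × 70 × 0.1767 × 9 = 66.81 kip (transverse, base value).
(i) R_nwl + R_nwt = 237.6 kip; (ii) 0.85 R_nwl + 1.5 R_nwt = 245.3 kip.
R_n = max = 245.3 kip [governs: (ii)]; φR_n = 184 kip.

φR_n ≈ 184 kip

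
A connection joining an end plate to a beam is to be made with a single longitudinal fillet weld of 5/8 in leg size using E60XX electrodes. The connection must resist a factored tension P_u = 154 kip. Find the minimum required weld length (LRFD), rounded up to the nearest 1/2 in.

L = 13 in

E60XX → F_EXX = 60 ksi.
Throat t_e = 0.707 × 0.625 = 0.4419 in.
φr_n = 0.75 × 0.6 × 60 × 0.4419 = 11.93 kip/in.
L_req = P_u / φr_n = 154 / 11.93 = 12.91 in total.
Round up → use L = 13 in.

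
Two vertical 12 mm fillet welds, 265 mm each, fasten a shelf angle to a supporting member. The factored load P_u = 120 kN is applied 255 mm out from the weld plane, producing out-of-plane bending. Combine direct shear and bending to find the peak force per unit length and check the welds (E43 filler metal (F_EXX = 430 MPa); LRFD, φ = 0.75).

L_w = 2 × 265 = 530 mm; section modulus (unit throat) S = 2 × L²/6 = 23410 mm².
Direct shear f_v = P/L_w = 120×10³/530 = 226.4 N/mm.
Moment M = P × e = 120×10³ × 255 = 30600000 N·mm; bending f_b = M/S = 1307 N/mm.
f_max = √(f_v² + f_b²) = √(226.4² + 1307²) = 1327 N/mm.
φr_n = 0.75 × 0.6 × 430 × (0.707 × 12) = 1642 N/mm → adequate.

f_max ≈ 1330 N/mm; adequate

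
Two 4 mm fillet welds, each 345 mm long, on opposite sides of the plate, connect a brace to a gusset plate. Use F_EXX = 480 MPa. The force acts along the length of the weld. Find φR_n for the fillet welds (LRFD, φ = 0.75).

Effective throat t_e = 0.707 × 4 = 2.828 mm.
Total length L = 690 mm; A_we = 2.828 × 690 = 1951 mm².
F_nw = 0.6 F_EXX = 0.6 × 480 = 288 MPa.
φR_n = 0.75 × 288 × 1951 × 10⁻³ = 421.5 kN.

φR_n ≈ 421 kN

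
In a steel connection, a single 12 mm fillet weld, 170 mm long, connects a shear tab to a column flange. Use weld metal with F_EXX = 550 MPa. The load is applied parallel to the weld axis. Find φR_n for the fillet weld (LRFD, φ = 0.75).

φR_n ≈ 357 kN

Effective throat t_e = 0.707 × 12 = 8.484 mm.
Total length L = 170 mm; A_we = 8.484 × 170 = 1442 mm².
F_nw = 0.6 F_EXX = 0.6 × 550 = 330 MPa.
φR_n = 0.75 × 330 × 1442 × 10⁻³ = 357 kN.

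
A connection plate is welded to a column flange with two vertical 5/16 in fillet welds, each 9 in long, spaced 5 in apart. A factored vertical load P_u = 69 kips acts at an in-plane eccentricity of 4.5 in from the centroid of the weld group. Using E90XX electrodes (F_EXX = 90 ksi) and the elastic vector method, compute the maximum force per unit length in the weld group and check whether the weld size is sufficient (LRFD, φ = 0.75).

Total weld length L_w = 18 in. Treat welds as unit-width lines.
Polar moment about centroid: J = 2[d³/12 + d(b/2)²] = 2[9³/12 + 9×2.5²] = 234 in³.
Direct shear f_v = P/L_w = 69 / 18 = 3.833 kip/in (vertical).
Torsion M = P·e = 69 × 4.5 = 310.5 kip·in.
Critical point at (x, y) = (2.5, 4.5) from centroid. f_tx = M·y/J = 5.971 kip/in; f_ty = M·x/J = 3.317 kip/in.
Resultant f_max = √[f_tx² + (f_v + f_ty)²] = √[5.971² + (3.833 + 3.317)²] = 9.316 kip/in.
Capacity per unit length: φr_n = 0.75 × 0.6 × 90 × (0.707 × 0.3125) = 8.948 kip/in.
9.316 > 8.948 → NOT adequate.

f_max ≈ 9.32 kip/in; NOT adequate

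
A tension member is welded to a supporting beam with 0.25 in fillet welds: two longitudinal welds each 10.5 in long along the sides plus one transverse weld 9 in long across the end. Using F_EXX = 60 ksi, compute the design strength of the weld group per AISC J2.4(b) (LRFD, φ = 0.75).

φR_n ≈ 150 kip

t_e = 0.707 × 0.25 = 0.1767 in.
R_nwl = 0.6 × 60 × 0.1767 × 21 = 133.6 kip (longitudinal, 2 welds).
R_nwt = 0.6 × 60 × 0.1767 × 9 = 57.27 kip (transverse, base value).
(i) R_nwl + R_nwt = 190.9 kip; (ii) 0.85 R_nwl + 1.5 R_nwt = 199.5 kip.
R_n = max = 199.5 kip [governs: (ii)]; φR_n = 149.6 kip.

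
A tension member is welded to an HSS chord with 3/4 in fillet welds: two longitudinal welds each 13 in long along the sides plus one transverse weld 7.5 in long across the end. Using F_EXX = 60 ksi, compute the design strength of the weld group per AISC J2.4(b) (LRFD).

φR_n ≈ 480 kip

t_e = 0.707 × 0.75 = 0.5302 in.
R_nwl = 0.6 × 60 × 0.5302 × 26 = 496.3 kip (longitudinal, 2 welds).
R_nwt = 0.6 × 60 × 0.5302 × 7.5 = 143.2 kip (transverse, base value).
(i) R_nwl + R_nwt = 639.5 kip; (ii) 0.85 R_nwl + 1.5 R_nwt = 636.6 kip.
R_n = max = 639.5 kip [governs: (i)]; φR_n = 479.6 kip.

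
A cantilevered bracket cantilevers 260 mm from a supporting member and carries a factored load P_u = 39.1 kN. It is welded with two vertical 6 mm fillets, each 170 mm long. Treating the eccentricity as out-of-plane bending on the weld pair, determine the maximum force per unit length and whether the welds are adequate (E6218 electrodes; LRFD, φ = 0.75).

E62XX → F_EXX = 620 MPa.
L_w = 2 × 170 = 340 mm; section modulus (unit throat) S = 2 × L²/6 = 9633 mm².
Direct shear f_v = P/L_w = 39.1×10³/340 = 115 N/mm.
Moment M = P × e = 39.1×10³ × 260 = 10166000 N·mm; bending f_b = M/S = 1055 N/mm.
f_max = √(f_v² + f_b²) = √(115² + 1055²) = 1062 N/mm.
φr_n = 0.75 × 0.6 × 620 × (0.707 × 6) = 1184 N/mm → adequate.

f_max ≈ 1060 N/mm; adequate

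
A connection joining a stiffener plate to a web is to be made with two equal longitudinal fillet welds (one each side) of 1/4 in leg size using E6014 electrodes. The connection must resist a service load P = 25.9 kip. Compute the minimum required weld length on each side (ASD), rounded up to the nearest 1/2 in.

L = 4.5 in on each side

E60XX → F_EXX = 60 ksi.
Throat t_e = 0.707 × 0.25 = 0.1767 in.
r_n/Ω = (0.6 × 60 × 0.1767) / 2.0 = 3.181 kip/in.
L_req = P / (r_n/Ω) = 25.9 / 3.181 = 8.141 in total.
Per side: 8.141 / 2 = 4.07 in.
Round up → use L = 4.5 in on each side.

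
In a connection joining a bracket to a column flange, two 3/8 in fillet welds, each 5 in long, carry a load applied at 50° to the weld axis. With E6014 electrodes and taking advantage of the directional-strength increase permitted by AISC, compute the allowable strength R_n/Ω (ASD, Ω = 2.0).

E60XX → F_EXX = 60 ksi.
t_e = 0.707 × 0.375 = 0.2651 in; A_we = 0.2651 × 10 = 2.651 in².
Directional factor: 1.0 + 0.5 sin^1.5(50°) = 1.335.
F_nw = 0.6 × 60 × 1.335 = 48.07 ksi.
R_n/Ω = (48.07 × 2.651) / 2.0 = 63.72 kips.

R_n/Ω ≈ 63.7 kips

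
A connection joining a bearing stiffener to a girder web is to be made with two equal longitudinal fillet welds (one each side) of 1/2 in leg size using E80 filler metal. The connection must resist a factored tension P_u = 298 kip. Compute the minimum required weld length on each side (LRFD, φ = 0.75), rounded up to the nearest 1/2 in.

L = 12 in on each side

E80XX → F_EXX = 80 ksi.
Throat t_e = 0.707 × 0.5 = 0.3535 in.
φr_n = 0.75 × 0.6 × 80 × 0.3535 = 12.73 kip/in.
L_req = P_u / φr_n = 298 / 12.73 = 23.42 in total.
Per side: 23.42 / 2 = 11.71 in.
Round up → use L = 12 in on each side.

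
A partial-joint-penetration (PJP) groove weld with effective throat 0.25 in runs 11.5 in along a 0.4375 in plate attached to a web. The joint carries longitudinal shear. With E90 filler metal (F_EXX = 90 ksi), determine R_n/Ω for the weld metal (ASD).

R_n/Ω ≈ 77.6 kip

Effective throat (given) t_e = 0.25 in.
A_we = 0.25 × 11.5 = 2.875 in².
F_nw = 0.6 F_EXX = 54 ksi.
R_n/Ω = (54 × 2.875) / 2.0 = 77.62 kip.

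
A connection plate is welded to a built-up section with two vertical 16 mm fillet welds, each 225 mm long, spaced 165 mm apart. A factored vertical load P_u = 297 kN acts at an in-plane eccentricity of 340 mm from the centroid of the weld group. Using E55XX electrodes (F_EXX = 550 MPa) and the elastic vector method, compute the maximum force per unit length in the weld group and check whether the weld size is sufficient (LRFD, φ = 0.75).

f_max ≈ 3270 N/mm; NOT adequate

Total weld length L_w = 450 mm. Treat welds as unit-width lines.
Polar moment about centroid: J = 2[d³/12 + d(b/2)²] = 2[225³/12 + 225×82.5²] = 4961000 mm³.
Direct shear f_v = P/L_w = 297×10³ / 450 = 660 N/mm (vertical).
Torsion M = P·e = 297×10³ × 340 = 100980000 N·mm.
Critical point at (x, y) = (82.5, 112.5) from centroid. f_tx = M·y/J = 2290 N/mm; f_ty = M·x/J = 1679 N/mm.
Resultant f_max = √[f_tx² + (f_v + f_ty)²] = √[2290² + (660 + 1679)²] = 3273 N/mm.
Capacity per unit length: φr_n = 0.75 × 0.6 × 550 × (0.707 × 16) = 2800 N/mm.
3273 > 2800 → NOT adequate.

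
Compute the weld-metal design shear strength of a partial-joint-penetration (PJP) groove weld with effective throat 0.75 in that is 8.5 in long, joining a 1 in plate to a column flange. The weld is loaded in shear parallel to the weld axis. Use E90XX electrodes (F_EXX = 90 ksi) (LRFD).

φR_n ≈ 258 kips

Effective throat (given) t_e = 0.75 in.
A_we = 0.75 × 8.5 = 6.375 in².
F_nw = 0.6 F_EXX = 54 ksi.
φR_n = 0.75 × 54 × 6.375 = 258.2 kips.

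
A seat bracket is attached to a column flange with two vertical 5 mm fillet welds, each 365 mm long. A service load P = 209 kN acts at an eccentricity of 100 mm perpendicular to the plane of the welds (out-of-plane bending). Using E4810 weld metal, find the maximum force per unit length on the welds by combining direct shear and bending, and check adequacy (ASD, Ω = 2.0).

f_max ≈ 551 N/mm; NOT adequate

E48XX → F_EXX = 480 MPa.
L_w = 2 × 365 = 730 mm; section modulus (unit throat) S = 2 × L²/6 = 44410 mm².
Direct shear f_v = P/L_w = 209×10³/730 = 286.3 N/mm.
Moment M = P × e = 209×10³ × 100 = 20900000 N·mm; bending f_b = M/S = 470.6 N/mm.
f_max = √(f_v² + f_b²) = √(286.3² + 470.6²) = 550.9 N/mm.
r_n/Ω = (1/2.0) × 0.6 × 480 × (0.707 × 5) = 509 N/mm → NOT adequate.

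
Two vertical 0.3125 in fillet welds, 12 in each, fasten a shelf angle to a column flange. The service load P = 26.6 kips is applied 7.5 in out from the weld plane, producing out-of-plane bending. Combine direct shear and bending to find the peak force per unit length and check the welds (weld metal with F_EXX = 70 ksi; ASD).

f_max ≈ 4.3 kip/in; adequate

L_w = 2 × 12 = 24 in; section modulus (unit throat) S = 2 × L²/6 = 48 in².
Direct shear f_v = P/L_w = 26.6/24 = 1.108 kip/in.
Moment M = P × e = 26.6 × 7.5 = 199.5 kip·in; bending f_b = M/S = 4.156 kip/in.
f_max = √(f_v² + f_b²) = √(1.108² + 4.156²) = 4.301 kip/in.
r_n/Ω = (1/2.0) × 0.6 × 70 × (0.707 × 0.3125) = 4.64 kip/in → adequate.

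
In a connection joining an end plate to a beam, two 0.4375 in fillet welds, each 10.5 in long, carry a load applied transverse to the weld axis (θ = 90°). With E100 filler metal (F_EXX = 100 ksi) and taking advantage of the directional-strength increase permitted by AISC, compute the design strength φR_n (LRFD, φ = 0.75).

φR_n ≈ 438 kips

t_e = 0.707 × 0.4375 = 0.3093 in; A_we = 0.3093 × 21 = 6.496 in².
Directional factor: 1.0 + 0.5 sin^1.5(90°) = 1.5.
F_nw = 0.6 × 100 × 1.5 = 90 ksi.
φR_n = 0.75 × 90 × 6.496 = 438.5 kips.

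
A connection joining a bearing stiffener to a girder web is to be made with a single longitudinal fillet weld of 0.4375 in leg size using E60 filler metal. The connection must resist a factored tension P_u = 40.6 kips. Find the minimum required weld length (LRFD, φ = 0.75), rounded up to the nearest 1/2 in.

L = 5 in

E60XX → F_EXX = 60 ksi.
Throat t_e = 0.707 × 0.4375 = 0.3093 in.
φr_n = 0.75 × 0.6 × 60 × 0.3093 = 8.351 kips/in.
L_req = P_u / φr_n = 40.6 / 8.351 = 4.861 in total.
Round up → use L = 5 in.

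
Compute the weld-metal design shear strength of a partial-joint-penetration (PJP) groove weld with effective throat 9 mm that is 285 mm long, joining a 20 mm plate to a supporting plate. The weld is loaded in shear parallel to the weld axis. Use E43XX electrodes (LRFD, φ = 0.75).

φR_n ≈ 496 kN

E43XX → F_EXX = 430 MPa.
Effective throat (given) t_e = 9 mm.
A_we = 9 × 285 = 2565 mm².
F_nw = 0.6 F_EXX = 258 MPa.
φR_n = 0.75 × 258 × 2565 × 10⁻³ = 496.3 kN.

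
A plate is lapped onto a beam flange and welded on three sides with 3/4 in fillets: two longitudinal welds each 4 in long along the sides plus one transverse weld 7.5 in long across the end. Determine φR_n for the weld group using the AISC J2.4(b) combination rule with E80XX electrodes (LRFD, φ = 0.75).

E80XX → F_EXX = 80 ksi.
t_e = 0.707 × 0.75 = 0.5302 in.
R_nwl = 0.6 × 80 × 0.5302 × 8 = 203.6 kips (longitudinal, 2 welds).
R_nwt = 0.6 × 80 × 0.5302 × 7.5 = 190.9 kips (transverse, base value).
(i) R_nwl + R_nwt = 394.5 kips; (ii) 0.85 R_nwl + 1.5 R_nwt = 459.4 kips.
R_n = max = 459.4 kips [governs: (ii)]; φR_n = 344.6 kips.

φR_n ≈ 345 kips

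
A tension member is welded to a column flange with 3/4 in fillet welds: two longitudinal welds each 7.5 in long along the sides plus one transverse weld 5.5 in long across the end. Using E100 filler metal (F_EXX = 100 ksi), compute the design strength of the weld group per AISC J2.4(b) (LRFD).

φR_n ≈ 501 kips

t_e = 0.707 × 0.75 = 0.5302 in.
R_nwl = 0.6 × 100 × 0.5302 × 15 = 477.2 kips (longitudinal, 2 welds).
R_nwt = 0.6 × 100 × 0.5302 × 5.5 = 175 kips (transverse, base value).
(i) R_nwl + R_nwt = 652.2 kips; (ii) 0.85 R_nwl + 1.5 R_nwt = 668.1 kips.
R_n = max = 668.1 kips [governs: (ii)]; φR_n = 501.1 kips.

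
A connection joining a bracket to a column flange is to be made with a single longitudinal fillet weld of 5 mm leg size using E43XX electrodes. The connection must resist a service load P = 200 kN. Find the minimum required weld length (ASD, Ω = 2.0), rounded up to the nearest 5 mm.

L = 440 mm

E43XX → F_EXX = 430 MPa.
Throat t_e = 0.707 × 5 = 3.535 mm.
r_n/Ω = (0.6 × 430 × 3.535) / 2.0 = 456 N/mm = 0.456 kN/mm.
L_req = P / (r_n/Ω) = 200 / 0.456 = 438.6 mm total.
Round up → use L = 440 mm.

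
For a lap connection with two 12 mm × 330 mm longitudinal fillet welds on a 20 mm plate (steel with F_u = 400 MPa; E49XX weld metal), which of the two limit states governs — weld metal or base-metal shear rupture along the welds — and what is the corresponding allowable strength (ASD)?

R_n/Ω ≈ 823 kN (weld metal governs)

E49XX → F_EXX = 490 MPa.
t_e = 0.707 × 12 = 8.484 mm; L = 660 mm.
Weld metal: R_n/Ω = (1/2.0) × 0.6 × 490 × 8.484 × 660 × 10⁻³ = 823.1 kN.
Base metal (shear rupture): R_n/Ω = (1/2.0) × 0.6 × 400 × 20 × 660 × 10⁻³ = 1584 kN.
Governing: weld metal.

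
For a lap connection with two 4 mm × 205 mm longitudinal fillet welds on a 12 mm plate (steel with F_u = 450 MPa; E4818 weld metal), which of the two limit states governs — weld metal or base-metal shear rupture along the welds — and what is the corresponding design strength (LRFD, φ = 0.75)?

φR_n ≈ 250 kN (weld metal governs)

E48XX → F_EXX = 480 MPa.
t_e = 0.707 × 4 = 2.828 mm; L = 410 mm.
Weld metal: φR_n = 0.75 × 0.6 × 480 × 2.828 × 410 × 10⁻³ = 250.4 kN.
Base metal (shear rupture): φR_n = 0.75 × 0.6 × 450 × 12 × 410 × 10⁻³ = 996.3 kN.
Governing: weld metal.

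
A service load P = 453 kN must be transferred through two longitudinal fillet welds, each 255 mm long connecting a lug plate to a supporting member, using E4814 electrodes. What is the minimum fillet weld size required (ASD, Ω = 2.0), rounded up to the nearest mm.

w = 9 mm

E48XX → F_EXX = 480 MPa.
Total weld length L = 510 mm.
Required throat t_e = P × Ω / (0.6 F_EXX × L) = 453 × 2.0 / (0.6 × 480 × 510 × 10⁻³) = 6.168 mm.
Required leg w = t_e / 0.707 = 8.725 mm → use 9 mm.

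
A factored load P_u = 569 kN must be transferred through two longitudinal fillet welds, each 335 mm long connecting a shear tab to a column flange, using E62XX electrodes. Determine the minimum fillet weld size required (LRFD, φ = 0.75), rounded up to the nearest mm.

E62XX → F_EXX = 620 MPa.
Total weld length L = 670 mm.
Required throat t_e = P_u / (φ × 0.6 F_EXX × L) = 569 / (0.75 × 0.6 × 620 × 670 × 10⁻³) = 3.044 mm.
Required leg w = t_e / 0.707 = 4.305 mm → use 5 mm.

w = 5 mm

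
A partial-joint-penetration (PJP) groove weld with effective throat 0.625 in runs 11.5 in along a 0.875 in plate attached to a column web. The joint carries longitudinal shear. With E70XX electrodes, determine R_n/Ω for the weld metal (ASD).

R_n/Ω ≈ 151 kip

E70XX → F_EXX = 70 ksi.
Effective throat (given) t_e = 0.625 in.
A_we = 0.625 × 11.5 = 7.188 in².
F_nw = 0.6 F_EXX = 42 ksi.
R_n/Ω = (42 × 7.188) / 2.0 = 150.9 kip.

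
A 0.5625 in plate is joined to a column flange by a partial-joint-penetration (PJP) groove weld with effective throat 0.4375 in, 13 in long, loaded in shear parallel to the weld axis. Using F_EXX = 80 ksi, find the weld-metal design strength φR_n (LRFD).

φR_n ≈ 205 kips

Effective throat (given) t_e = 0.4375 in.
A_we = 0.4375 × 13 = 5.688 in².
F_nw = 0.6 F_EXX = 48 ksi.
φR_n = 0.75 × 48 × 5.688 = 204.8 kips.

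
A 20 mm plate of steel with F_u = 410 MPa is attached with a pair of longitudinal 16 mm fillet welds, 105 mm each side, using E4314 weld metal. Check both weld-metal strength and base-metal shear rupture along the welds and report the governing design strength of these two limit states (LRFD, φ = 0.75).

φR_n ≈ 460 kN (weld metal governs)

E43XX → F_EXX = 430 MPa.
t_e = 0.707 × 16 = 11.31 mm; L = 210 mm.
Weld metal: φR_n = 0.75 × 0.6 × 430 × 11.31 × 210 × 10⁻³ = 459.7 kN.
Base metal (shear rupture): φR_n = 0.75 × 0.6 × 410 × 20 × 210 × 10⁻³ = 774.9 kN.
Governing: weld metal.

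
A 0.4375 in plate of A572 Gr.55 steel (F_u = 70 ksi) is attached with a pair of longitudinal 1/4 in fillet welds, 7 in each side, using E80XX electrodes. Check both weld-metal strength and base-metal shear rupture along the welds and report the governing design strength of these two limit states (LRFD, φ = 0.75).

E80XX → F_EXX = 80 ksi.
t_e = 0.707 × 0.25 = 0.1767 in; L = 14 in.
Weld metal: φR_n = 0.75 × 0.6 × 80 × 0.1767 × 14 = 89.08 kip.
Base metal (shear rupture): φR_n = 0.75 × 0.6 × 70 × 0.4375 × 14 = 192.9 kip.
Governing: weld metal.

φR_n ≈ 89.1 kip (weld metal governs)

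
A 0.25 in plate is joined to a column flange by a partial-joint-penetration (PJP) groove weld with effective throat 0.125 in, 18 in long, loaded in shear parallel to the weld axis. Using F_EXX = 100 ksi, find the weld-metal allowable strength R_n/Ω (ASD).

R_n/Ω ≈ 67.5 kip

Effective throat (given) t_e = 0.125 in.
A_we = 0.125 × 18 = 2.25 in².
F_nw = 0.6 F_EXX = 60 ksi.
R_n/Ω = (60 × 2.25) / 2.0 = 67.5 kip.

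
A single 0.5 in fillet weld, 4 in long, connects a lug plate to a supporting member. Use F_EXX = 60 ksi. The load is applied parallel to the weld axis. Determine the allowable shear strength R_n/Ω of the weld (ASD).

Effective throat t_e = 0.707 × 0.5 = 0.3535 in.
Total length L = 4 in; A_we = 0.3535 × 4 = 1.414 in².
F_nw = 0.6 F_EXX = 0.6 × 60 = 36 ksi.
R_n = 36 × 1.414 = 50.9 kip; R_n/Ω = 50.9/2.0 = 25.45 kip.

R_n/Ω ≈ 25.5 kip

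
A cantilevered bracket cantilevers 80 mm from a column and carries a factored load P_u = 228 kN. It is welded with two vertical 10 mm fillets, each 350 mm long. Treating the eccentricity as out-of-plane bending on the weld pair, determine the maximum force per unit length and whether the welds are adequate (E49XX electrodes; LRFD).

f_max ≈ 553 N/mm; adequate

E49XX → F_EXX = 490 MPa.
L_w = 2 × 350 = 700 mm; section modulus (unit throat) S = 2 × L²/6 = 40830 mm².
Direct shear f_v = P/L_w = 228×10³/700 = 325.7 N/mm.
Moment M = P × e = 228×10³ × 80 = 18240000 N·mm; bending f_b = M/S = 446.7 N/mm.
f_max = √(f_v² + f_b²) = √(325.7² + 446.7²) = 552.8 N/mm.
φr_n = 0.75 × 0.6 × 490 × (0.707 × 10) = 1559 N/mm → adequate.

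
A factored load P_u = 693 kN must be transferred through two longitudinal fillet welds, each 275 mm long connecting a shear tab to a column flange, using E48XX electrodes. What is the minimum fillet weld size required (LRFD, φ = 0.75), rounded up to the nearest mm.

w = 9 mm

E48XX → F_EXX = 480 MPa.
Total weld length L = 550 mm.
Required throat t_e = P_u / (φ × 0.6 F_EXX × L) = 693 / (0.75 × 0.6 × 480 × 550 × 10⁻³) = 5.833 mm.
Required leg w = t_e / 0.707 = 8.251 mm → use 9 mm.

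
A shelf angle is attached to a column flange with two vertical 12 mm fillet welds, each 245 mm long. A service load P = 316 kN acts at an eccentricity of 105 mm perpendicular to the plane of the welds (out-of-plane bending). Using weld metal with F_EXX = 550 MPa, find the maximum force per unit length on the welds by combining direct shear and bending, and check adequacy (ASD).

L_w = 2 × 245 = 490 mm; section modulus (unit throat) S = 2 × L²/6 = 20010 mm².
Direct shear f_v = P/L_w = 316×10³/490 = 644.9 N/mm.
Moment M = P × e = 316×10³ × 105 = 33180000 N·mm; bending f_b = M/S = 1658 N/mm.
f_max = √(f_v² + f_b²) = √(644.9² + 1658²) = 1779 N/mm.
r_n/Ω = (1/2.0) × 0.6 × 550 × (0.707 × 12) = 1400 N/mm → NOT adequate.

f_max ≈ 1780 N/mm; NOT adequate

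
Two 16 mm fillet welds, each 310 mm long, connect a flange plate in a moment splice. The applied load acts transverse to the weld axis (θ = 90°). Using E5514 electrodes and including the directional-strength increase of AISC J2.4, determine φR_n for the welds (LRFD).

E55XX → F_EXX = 550 MPa.
t_e = 0.707 × 16 = 11.31 mm; A_we = 11.31 × 620 = 7013 mm².
Directional factor: 1.0 + 0.5 sin^1.5(90°) = 1.5.
F_nw = 0.6 × 550 × 1.5 = 495 MPa.
φR_n = 0.75 × 495 × 7013 × 10⁻³ = 2604 kN.

φR_n ≈ 2600 kN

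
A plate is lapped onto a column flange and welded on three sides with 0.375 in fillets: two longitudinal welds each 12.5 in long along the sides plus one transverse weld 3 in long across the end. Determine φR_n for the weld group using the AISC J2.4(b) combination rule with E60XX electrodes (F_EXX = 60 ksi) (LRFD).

t_e = 0.707 × 0.375 = 0.2651 in.
R_nwl = 0.6 × 60 × 0.2651 × 25 = 238.6 kips (longitudinal, 2 welds).
R_nwt = 0.6 × 60 × 0.2651 × 3 = 28.63 kips (transverse, base value).
(i) R_nwl + R_nwt = 267.2 kips; (ii) 0.85 R_nwl + 1.5 R_nwt = 245.8 kips.
R_n = max = 267.2 kips [governs: (i)]; φR_n = 200.4 kips.

φR_n ≈ 200 kips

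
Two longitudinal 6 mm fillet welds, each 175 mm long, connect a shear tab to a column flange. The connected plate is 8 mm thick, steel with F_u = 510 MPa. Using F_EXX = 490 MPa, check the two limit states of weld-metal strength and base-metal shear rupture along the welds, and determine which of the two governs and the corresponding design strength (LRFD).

t_e = 0.707 × 6 = 4.242 mm; L = 350 mm.
Weld metal: φR_n = 0.75 × 0.6 × 490 × 4.242 × 350 × 10⁻³ = 327.4 kN.
Base metal (shear rupture): φR_n = 0.75 × 0.6 × 510 × 8 × 350 × 10⁻³ = 642.6 kN.
Governing: weld metal.

φR_n ≈ 327 kN (weld metal governs)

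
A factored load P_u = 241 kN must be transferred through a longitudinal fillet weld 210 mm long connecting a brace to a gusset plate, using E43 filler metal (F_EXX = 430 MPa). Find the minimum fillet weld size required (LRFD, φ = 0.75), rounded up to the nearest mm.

Total weld length L = 210 mm.
Required throat t_e = P_u / (φ × 0.6 F_EXX × L) = 241 / (0.75 × 0.6 × 430 × 210 × 10⁻³) = 5.931 mm.
Required leg w = t_e / 0.707 = 8.389 mm → use 9 mm.

w = 9 mm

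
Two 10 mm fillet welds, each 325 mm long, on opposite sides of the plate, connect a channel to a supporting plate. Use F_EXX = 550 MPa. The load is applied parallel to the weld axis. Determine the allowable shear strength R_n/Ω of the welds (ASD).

R_n/Ω ≈ 758 kN

Effective throat t_e = 0.707 × 10 = 7.07 mm.
Total length L = 650 mm; A_we = 7.07 × 650 = 4596 mm².
F_nw = 0.6 F_EXX = 0.6 × 550 = 330 MPa.
R_n = 330 × 4596 × 10⁻³ = 1517 kN; R_n/Ω = 1517/2.0 = 758.3 kN.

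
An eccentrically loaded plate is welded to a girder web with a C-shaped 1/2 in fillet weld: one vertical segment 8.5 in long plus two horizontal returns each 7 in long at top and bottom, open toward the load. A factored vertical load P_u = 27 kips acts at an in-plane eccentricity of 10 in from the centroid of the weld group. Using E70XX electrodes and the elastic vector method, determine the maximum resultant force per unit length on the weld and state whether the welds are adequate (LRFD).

f_max ≈ 5.04 kip/in; adequate

E70XX → F_EXX = 70 ksi.
Total weld length L_w = 22.5 in. Treat welds as unit-width lines.
Centroid: x̄ = 2×7×3.5 / 22.5 = 2.178 in from the vertical weld.
Polar moment about centroid: J = I_x + I_y = [8.5³/12 + 2×7×4.25²] + [8.5×2.178² + 2(7³/12 + 7×1.322²)] = 426 in³.
Direct shear f_v = P/L_w = 27 / 22.5 = 1.2 kip/in (vertical).
Torsion M = P·e = 27 × 10 = 270 kip·in.
Critical point at (x, y) = (4.822, 4.25) from centroid. f_tx = M·y/J = 2.694 kip/in; f_ty = M·x/J = 3.056 kip/in.
Resultant f_max = √[f_tx² + (f_v + f_ty)²] = √[2.694² + (1.2 + 3.056)²] = 5.037 kip/in.
Capacity per unit length: φr_n = 0.75 × 0.6 × 70 × (0.707 × 0.5) = 11.14 kip/in.
5.037 ≤ 11.14 → adequate.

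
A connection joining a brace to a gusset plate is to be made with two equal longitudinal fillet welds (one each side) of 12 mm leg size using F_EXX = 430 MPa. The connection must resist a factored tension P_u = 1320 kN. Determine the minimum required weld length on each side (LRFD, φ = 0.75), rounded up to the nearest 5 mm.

L = 405 mm on each side

Throat t_e = 0.707 × 12 = 8.484 mm.
φr_n = 0.75 × 0.6 × 430 × 8.484 × 10⁻³ = 1.642 kN/mm.
L_req = P_u / φr_n = 1320 / 1.642 = 804.1 mm total.
Per side: 804.1 / 2 = 402 mm.
Round up → use L = 405 mm on each side.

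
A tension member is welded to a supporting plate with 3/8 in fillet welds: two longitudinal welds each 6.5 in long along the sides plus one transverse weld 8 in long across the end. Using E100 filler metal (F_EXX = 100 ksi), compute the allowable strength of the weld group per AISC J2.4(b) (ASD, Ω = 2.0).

t_e = 0.707 × 0.375 = 0.2651 in.
R_nwl = 0.6 × 100 × 0.2651 × 13 = 206.8 kip (longitudinal, 2 welds).
R_nwt = 0.6 × 100 × 0.2651 × 8 = 127.3 kip (transverse, base value).
(i) R_nwl + R_nwt = 334.1 kip; (ii) 0.85 R_nwl + 1.5 R_nwt = 366.7 kip.
R_n = max = 366.7 kip [governs: (ii)]; R_n/Ω = 183.3 kip.

R_n/Ω ≈ 183 kip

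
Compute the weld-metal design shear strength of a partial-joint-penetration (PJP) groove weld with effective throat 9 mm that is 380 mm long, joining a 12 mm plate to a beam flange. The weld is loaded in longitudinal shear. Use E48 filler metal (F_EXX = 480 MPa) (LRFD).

φR_n ≈ 739 kN

Effective throat (given) t_e = 9 mm.
A_we = 9 × 380 = 3420 mm².
F_nw = 0.6 F_EXX = 288 MPa.
φR_n = 0.75 × 288 × 3420 × 10⁻³ = 738.7 kN.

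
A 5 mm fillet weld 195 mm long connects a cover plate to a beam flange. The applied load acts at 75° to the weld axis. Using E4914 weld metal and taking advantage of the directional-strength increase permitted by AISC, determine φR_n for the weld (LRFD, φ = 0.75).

φR_n ≈ 224 kN

E49XX → F_EXX = 490 MPa.
t_e = 0.707 × 5 = 3.535 mm; A_we = 3.535 × 195 = 689.3 mm².
Directional factor: 1.0 + 0.5 sin^1.5(75°) = 1.475.
F_nw = 0.6 × 490 × 1.475 = 433.6 MPa.
φR_n = 0.75 × 433.6 × 689.3 × 10⁻³ = 224.1 kN.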